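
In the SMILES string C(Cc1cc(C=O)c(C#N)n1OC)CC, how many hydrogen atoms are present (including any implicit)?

Hydrogens are implicit in SMILES; fill each atom to its normal valence:
  3 × C: 2 H each → 6
  3 × C (aromatic): no H
  2 × C: 3 H each → 6
  2 × O: no H
  1 × C (aromatic): 1 H
  1 × C: 1 H
  1 × C: no H
  1 × N (aromatic): no H
  1 × N: no H
  Total hydrogens = 14.

14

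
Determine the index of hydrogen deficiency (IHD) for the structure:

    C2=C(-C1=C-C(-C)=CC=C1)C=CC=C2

8

Molecular formula from the SMILES: C13H12.
DoU = (2C + 2 + N − H − X)/2 = (2·13 + 2 + 0 − 12 − 0)/2 = 16/2 = 8.
(Structurally: 2 ring(s) + 6 π bond(s) = 8.)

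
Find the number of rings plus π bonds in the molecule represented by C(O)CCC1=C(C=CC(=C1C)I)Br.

4

Molecular formula from the SMILES: C10H12BrIO.
DoU = (2C + 2 + N − H − X)/2 = (2·10 + 2 + 0 − 12 − 2)/2 = 8/2 = 4.
(Structurally: 1 ring(s) + 3 π bond(s) = 4.)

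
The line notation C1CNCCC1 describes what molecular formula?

C5H11N

Heavy atoms from the SMILES: 5 C, 1 N.
Implicit hydrogens by atom environment:
  5 × C: 2 H each → 10
  1 × N: 1 H
  Total hydrogens = 11.
Molecular formula: C5H11N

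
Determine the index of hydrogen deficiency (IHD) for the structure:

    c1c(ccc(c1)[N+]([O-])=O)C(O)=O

6

Molecular formula from the SMILES: C7H5NO4.
DoU = (2C + 2 + N − H − X)/2 = (2·7 + 2 + 1 − 5 − 0)/2 = 12/2 = 6.
(Structurally: 1 ring(s) + 5 π bond(s) = 6.)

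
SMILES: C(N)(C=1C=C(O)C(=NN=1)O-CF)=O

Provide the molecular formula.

Heavy atoms from the SMILES: 6 C, 1 F, 3 N, 3 O.
Implicit hydrogens by atom environment:
  3 × C (aromatic): no H
  2 × N (aromatic): no H
  2 × O: no H
  1 × C: 2 H
  1 × C (aromatic): 1 H
  1 × C: no H
  1 × F: no H
  1 × N: 2 H
  1 × O: 1 H
  Total hydrogens = 6.
Molecular formula: C6H6FN3O3

C6H6FN3O3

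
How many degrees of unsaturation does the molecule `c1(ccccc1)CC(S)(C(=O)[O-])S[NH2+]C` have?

Molecular formula from the SMILES: C10H13NO2S2.
DoU = (2C + 2 + N − H − X)/2 = (2·10 + 2 + 1 − 13 − 0)/2 = 10/2 = 5.
(Structurally: 1 ring(s) + 4 π bond(s) = 5.)

5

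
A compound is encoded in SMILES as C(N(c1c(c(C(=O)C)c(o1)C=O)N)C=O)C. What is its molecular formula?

Heavy atoms from the SMILES: 10 C, 2 N, 4 O.
Implicit hydrogens by atom environment:
  4 × C (aromatic): no H
  3 × O: no H
  2 × C: 3 H each → 6
  2 × C: 1 H each → 2
  1 × C: 2 H
  1 × C: no H
  1 × N: 2 H
  1 × N: no H
  1 × O (aromatic): no H
  Total hydrogens = 12.
Molecular formula: C10H12N2O4

C10H12N2O4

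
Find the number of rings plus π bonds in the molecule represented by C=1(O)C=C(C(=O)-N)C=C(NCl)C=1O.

5

Molecular formula from the SMILES: C7H7ClN2O3.
DoU = (2C + 2 + N − H − X)/2 = (2·7 + 2 + 2 − 7 − 1)/2 = 10/2 = 5.
(Structurally: 1 ring(s) + 4 π bond(s) = 5.)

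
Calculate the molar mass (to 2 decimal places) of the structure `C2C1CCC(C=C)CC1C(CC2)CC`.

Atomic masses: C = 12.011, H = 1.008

Molecular formula: C14H24.
M = 14×12.011 + 24×1.008 = 192.35 g/mol.

192.35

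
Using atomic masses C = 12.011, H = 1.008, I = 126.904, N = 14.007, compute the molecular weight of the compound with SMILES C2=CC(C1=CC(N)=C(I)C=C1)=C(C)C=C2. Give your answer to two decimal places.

Molecular formula: C13H12IN.
M = 13×12.011 + 12×1.008 + 1×126.904 + 1×14.007 = 309.15 g/mol.

309.15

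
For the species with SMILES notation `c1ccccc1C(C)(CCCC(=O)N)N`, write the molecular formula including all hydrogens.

Heavy atoms from the SMILES: 12 C, 2 N, 1 O.
Implicit hydrogens by atom environment:
  5 × C (aromatic): 1 H each → 5
  3 × C: 2 H each → 6
  2 × C: no H
  2 × N: 2 H each → 4
  1 × C: 3 H
  1 × C (aromatic): no H
  1 × O: no H
  Total hydrogens = 18.
Molecular formula: C12H18N2O

C12H18N2O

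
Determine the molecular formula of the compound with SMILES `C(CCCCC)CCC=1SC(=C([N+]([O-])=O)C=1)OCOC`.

C14H23NO4S

Heavy atoms from the SMILES: 14 C, 1 N, 4 O, 1 S.
Implicit hydrogens by atom environment:
  8 × C: 2 H each → 16
  3 × C (aromatic): no H
  3 × O: no H
  2 × C: 3 H each → 6
  1 × C (aromatic): 1 H
  1 × N (charge +1): no H
  1 × O (charge -1): no H
  1 × S (aromatic): no H
  Total hydrogens = 23.
Molecular formula: C14H23NO4S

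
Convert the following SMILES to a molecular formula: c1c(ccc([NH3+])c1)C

Heavy atoms from the SMILES: 7 C, 1 N.
Implicit hydrogens by atom environment:
  4 × C (aromatic): 1 H each → 4
  2 × C (aromatic): no H
  1 × C: 3 H
  1 × N (charge +1): 3 H
  Total hydrogens = 10.
Net charge +1.
Molecular formula: C7H10N+

C7H10N+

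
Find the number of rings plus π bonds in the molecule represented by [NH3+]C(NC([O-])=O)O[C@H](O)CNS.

Molecular formula from the SMILES: C4H11N3O4S.
DoU = (2C + 2 + N − H − X)/2 = (2·4 + 2 + 3 − 11 − 0)/2 = 2/2 = 1.
(Structurally: 0 ring(s) + 1 π bond(s) = 1.)

1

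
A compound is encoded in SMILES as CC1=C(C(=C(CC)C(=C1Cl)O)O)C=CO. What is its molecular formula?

Heavy atoms from the SMILES: 11 C, 1 Cl, 3 O.
Implicit hydrogens by atom environment:
  6 × C (aromatic): no H
  3 × O: 1 H each → 3
  2 × C: 3 H each → 6
  2 × C: 1 H each → 2
  1 × C: 2 H
  1 × Cl: no H
  Total hydrogens = 13.
Molecular formula: C11H13ClO3

C11H13ClO3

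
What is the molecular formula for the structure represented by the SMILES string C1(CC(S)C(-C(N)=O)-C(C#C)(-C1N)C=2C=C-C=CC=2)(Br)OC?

C16H19BrN2O2S

Heavy atoms from the SMILES: 1 Br, 16 C, 2 N, 2 O, 1 S.
Implicit hydrogens by atom environment:
  5 × C (aromatic): 1 H each → 5
  4 × C: 1 H each → 4
  4 × C: no H
  2 × N: 2 H each → 4
  2 × O: no H
  1 × Br: no H
  1 × C: 3 H
  1 × C: 2 H
  1 × C (aromatic): no H
  1 × S: 1 H
  Total hydrogens = 19.
Molecular formula: C16H19BrN2O2S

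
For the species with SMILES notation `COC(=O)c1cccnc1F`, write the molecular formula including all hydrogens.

C7H6FNO2

Heavy atoms from the SMILES: 7 C, 1 F, 1 N, 2 O.
Implicit hydrogens by atom environment:
  3 × C (aromatic): 1 H each → 3
  2 × C (aromatic): no H
  2 × O: no H
  1 × C: 3 H
  1 × C: no H
  1 × F: no H
  1 × N (aromatic): no H
  Total hydrogens = 6.
Molecular formula: C7H6FNO2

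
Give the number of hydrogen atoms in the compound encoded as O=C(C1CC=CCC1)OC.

Hydrogens are implicit in SMILES; fill each atom to its normal valence:
  3 × C: 2 H each → 6
  3 × C: 1 H each → 3
  2 × O: no H
  1 × C: 3 H
  1 × C: no H
  Total hydrogens = 12.

12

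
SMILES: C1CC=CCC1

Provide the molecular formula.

Heavy atoms from the SMILES: 6 C.
Implicit hydrogens by atom environment:
  4 × C: 2 H each → 8
  2 × C: 1 H each → 2
  Total hydrogens = 10.
Molecular formula: C6H10

C6H10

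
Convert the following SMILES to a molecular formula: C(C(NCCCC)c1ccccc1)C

C13H21N

Heavy atoms from the SMILES: 13 C, 1 N.
Implicit hydrogens by atom environment:
  5 × C (aromatic): 1 H each → 5
  4 × C: 2 H each → 8
  2 × C: 3 H each → 6
  1 × C: 1 H
  1 × C (aromatic): no H
  1 × N: 1 H
  Total hydrogens = 21.
Molecular formula: C13H21N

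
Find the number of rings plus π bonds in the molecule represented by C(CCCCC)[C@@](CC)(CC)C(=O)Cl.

Molecular formula from the SMILES: C12H23ClO.
DoU = (2C + 2 + N − H − X)/2 = (2·12 + 2 + 0 − 23 − 1)/2 = 2/2 = 1.
(Structurally: 0 ring(s) + 1 π bond(s) = 1.)

1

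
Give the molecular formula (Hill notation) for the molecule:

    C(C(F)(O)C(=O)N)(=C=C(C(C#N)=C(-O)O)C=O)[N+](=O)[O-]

Heavy atoms from the SMILES: 9 C, 1 F, 3 N, 7 O.
Implicit hydrogens by atom environment:
  8 × C: no H
  3 × O: 1 H each → 3
  3 × O: no H
  1 × C: 1 H
  1 × F: no H
  1 × N: 2 H
  1 × N: no H
  1 × N (charge +1): no H
  1 × O (charge -1): no H
  Total hydrogens = 6.
Molecular formula: C9H6FN3O7

C9H6FN3O7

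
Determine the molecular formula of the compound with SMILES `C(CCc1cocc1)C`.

Heavy atoms from the SMILES: 8 C, 1 O.
Implicit hydrogens by atom environment:
  3 × C: 2 H each → 6
  3 × C (aromatic): 1 H each → 3
  1 × C: 3 H
  1 × C (aromatic): no H
  1 × O (aromatic): no H
  Total hydrogens = 12.
Molecular formula: C8H12O

C8H12O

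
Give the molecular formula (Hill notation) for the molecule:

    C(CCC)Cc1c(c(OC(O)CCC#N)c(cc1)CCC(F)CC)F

C20H29F2NO2

Heavy atoms from the SMILES: 20 C, 2 F, 1 N, 2 O.
Implicit hydrogens by atom environment:
  9 × C: 2 H each → 18
  4 × C (aromatic): no H
  2 × C: 3 H each → 6
  2 × C (aromatic): 1 H each → 2
  2 × C: 1 H each → 2
  2 × F: no H
  1 × C: no H
  1 × N: no H
  1 × O: 1 H
  1 × O: no H
  Total hydrogens = 29.
Molecular formula: C20H29F2NO2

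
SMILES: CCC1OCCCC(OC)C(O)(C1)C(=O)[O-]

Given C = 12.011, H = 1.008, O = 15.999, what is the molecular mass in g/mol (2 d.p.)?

231.27

Molecular formula: C11H19O5-.
M = 11×12.011 + 19×1.008 + 5×15.999 = 231.27 g/mol.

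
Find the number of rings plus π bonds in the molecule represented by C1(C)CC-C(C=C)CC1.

2

Molecular formula from the SMILES: C9H16.
DoU = (2C + 2 + N − H − X)/2 = (2·9 + 2 + 0 − 16 − 0)/2 = 4/2 = 2.
(Structurally: 1 ring(s) + 1 π bond(s) = 2.)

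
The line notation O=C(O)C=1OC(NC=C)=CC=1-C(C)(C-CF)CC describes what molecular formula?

Heavy atoms from the SMILES: 13 C, 1 F, 1 N, 3 O.
Implicit hydrogens by atom environment:
  4 × C: 2 H each → 8
  3 × C (aromatic): no H
  2 × C: 3 H each → 6
  2 × C: no H
  1 × C (aromatic): 1 H
  1 × C: 1 H
  1 × F: no H
  1 × N: 1 H
  1 × O: 1 H
  1 × O (aromatic): no H
  1 × O: no H
  Total hydrogens = 18.
Molecular formula: C13H18FNO3

C13H18FNO3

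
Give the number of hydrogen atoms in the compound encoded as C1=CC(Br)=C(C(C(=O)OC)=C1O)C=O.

Hydrogens are implicit in SMILES; fill each atom to its normal valence:
  4 × C (aromatic): no H
  3 × O: no H
  2 × C (aromatic): 1 H each → 2
  1 × Br: no H
  1 × C: 3 H
  1 × C: 1 H
  1 × C: no H
  1 × O: 1 H
  Total hydrogens = 7.

7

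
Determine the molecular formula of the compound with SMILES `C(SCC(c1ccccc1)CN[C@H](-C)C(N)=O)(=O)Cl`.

Heavy atoms from the SMILES: 13 C, 1 Cl, 2 N, 2 O, 1 S.
Implicit hydrogens by atom environment:
  5 × C (aromatic): 1 H each → 5
  2 × C: 2 H each → 4
  2 × C: 1 H each → 2
  2 × C: no H
  2 × O: no H
  1 × C: 3 H
  1 × C (aromatic): no H
  1 × Cl: no H
  1 × N: 2 H
  1 × N: 1 H
  1 × S: no H
  Total hydrogens = 17.
Molecular formula: C13H17ClN2O2S

C13H17ClN2O2S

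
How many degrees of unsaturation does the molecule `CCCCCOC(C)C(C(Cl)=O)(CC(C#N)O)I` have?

3

Molecular formula from the SMILES: C12H19ClINO3.
DoU = (2C + 2 + N − H − X)/2 = (2·12 + 2 + 1 − 19 − 2)/2 = 6/2 = 3.
(Structurally: 0 ring(s) + 3 π bond(s) = 3.)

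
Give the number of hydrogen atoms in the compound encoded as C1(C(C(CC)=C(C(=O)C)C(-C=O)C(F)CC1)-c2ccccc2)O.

23

Hydrogens are implicit in SMILES; fill each atom to its normal valence:
  5 × C: 1 H each → 5
  5 × C (aromatic): 1 H each → 5
  3 × C: 2 H each → 6
  3 × C: no H
  2 × C: 3 H each → 6
  2 × O: no H
  1 × C (aromatic): no H
  1 × F: no H
  1 × O: 1 H
  Total hydrogens = 23.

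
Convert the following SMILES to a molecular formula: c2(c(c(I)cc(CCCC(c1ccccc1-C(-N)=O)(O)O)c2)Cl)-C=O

C18H17ClINO4

Heavy atoms from the SMILES: 18 C, 1 Cl, 1 I, 1 N, 4 O.
Implicit hydrogens by atom environment:
  6 × C (aromatic): 1 H each → 6
  6 × C (aromatic): no H
  3 × C: 2 H each → 6
  2 × C: no H
  2 × O: 1 H each → 2
  2 × O: no H
  1 × C: 1 H
  1 × Cl: no H
  1 × I: no H
  1 × N: 2 H
  Total hydrogens = 17.
Molecular formula: C18H17ClINO4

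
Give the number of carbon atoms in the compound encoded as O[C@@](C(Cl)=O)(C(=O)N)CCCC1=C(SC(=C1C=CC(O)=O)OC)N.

14

The symbol for carbon appears 14 times in the SMILES. (Cl is a single chlorine, not C + l.)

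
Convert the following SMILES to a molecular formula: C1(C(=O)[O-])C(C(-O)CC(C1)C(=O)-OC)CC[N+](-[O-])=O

Heavy atoms from the SMILES: 11 C, 1 N, 7 O.
Implicit hydrogens by atom environment:
  4 × C: 2 H each → 8
  4 × C: 1 H each → 4
  4 × O: no H
  2 × C: no H
  2 × O (charge -1): no H
  1 × C: 3 H
  1 × N (charge +1): no H
  1 × O: 1 H
  Total hydrogens = 16.
Net charge -1.
Molecular formula: C11H16NO7-

C11H16NO7-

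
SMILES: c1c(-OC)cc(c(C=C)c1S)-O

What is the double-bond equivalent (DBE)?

Molecular formula from the SMILES: C9H10O2S.
DoU = (2C + 2 + N − H − X)/2 = (2·9 + 2 + 0 − 10 − 0)/2 = 10/2 = 5.
(Structurally: 1 ring(s) + 4 π bond(s) = 5.)

5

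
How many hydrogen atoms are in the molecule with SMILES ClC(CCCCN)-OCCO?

16

Hydrogens are implicit in SMILES; fill each atom to its normal valence:
  6 × C: 2 H each → 12
  1 × C: 1 H
  1 × Cl: no H
  1 × N: 2 H
  1 × O: 1 H
  1 × O: no H
  Total hydrogens = 16.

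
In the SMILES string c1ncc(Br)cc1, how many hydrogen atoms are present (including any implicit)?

Hydrogens are implicit in SMILES; fill each atom to its normal valence:
  4 × C (aromatic): 1 H each → 4
  1 × Br: no H
  1 × C (aromatic): no H
  1 × N (aromatic): no H
  Total hydrogens = 4.

4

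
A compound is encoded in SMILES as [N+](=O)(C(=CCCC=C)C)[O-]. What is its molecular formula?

Heavy atoms from the SMILES: 7 C, 1 N, 2 O.
Implicit hydrogens by atom environment:
  3 × C: 2 H each → 6
  2 × C: 1 H each → 2
  1 × C: 3 H
  1 × C: no H
  1 × N (charge +1): no H
  1 × O: no H
  1 × O (charge -1): no H
  Total hydrogens = 11.
Molecular formula: C7H11NO2

C7H11NO2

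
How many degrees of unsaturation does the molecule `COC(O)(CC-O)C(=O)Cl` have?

Molecular formula from the SMILES: C5H9ClO4.
DoU = (2C + 2 + N − H − X)/2 = (2·5 + 2 + 0 − 9 − 1)/2 = 2/2 = 1.
(Structurally: 0 ring(s) + 1 π bond(s) = 1.)

1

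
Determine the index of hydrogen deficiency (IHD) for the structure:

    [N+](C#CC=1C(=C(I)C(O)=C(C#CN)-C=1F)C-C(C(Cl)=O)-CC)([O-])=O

10

Molecular formula from the SMILES: C15H11ClFIN2O4.
DoU = (2C + 2 + N − H − X)/2 = (2·15 + 2 + 2 − 11 − 3)/2 = 20/2 = 10.
(Structurally: 1 ring(s) + 9 π bond(s) = 10.)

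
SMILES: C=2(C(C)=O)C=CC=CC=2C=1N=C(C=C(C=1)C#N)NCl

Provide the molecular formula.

Heavy atoms from the SMILES: 14 C, 1 Cl, 3 N, 1 O.
Implicit hydrogens by atom environment:
  6 × C (aromatic): 1 H each → 6
  5 × C (aromatic): no H
  2 × C: no H
  1 × C: 3 H
  1 × Cl: no H
  1 × N: 1 H
  1 × N (aromatic): no H
  1 × N: no H
  1 × O: no H
  Total hydrogens = 10.
Molecular formula: C14H10ClN3O

C14H10ClN3O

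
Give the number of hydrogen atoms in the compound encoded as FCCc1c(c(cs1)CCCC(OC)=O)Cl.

Hydrogens are implicit in SMILES; fill each atom to its normal valence:
  5 × C: 2 H each → 10
  3 × C (aromatic): no H
  2 × O: no H
  1 × C: 3 H
  1 × C (aromatic): 1 H
  1 × C: no H
  1 × Cl: no H
  1 × F: no H
  1 × S (aromatic): no H
  Total hydrogens = 14.

14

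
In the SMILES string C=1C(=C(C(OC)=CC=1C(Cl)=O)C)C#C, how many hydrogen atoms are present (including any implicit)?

9

Hydrogens are implicit in SMILES; fill each atom to its normal valence:
  4 × C (aromatic): no H
  2 × C: 3 H each → 6
  2 × C (aromatic): 1 H each → 2
  2 × C: no H
  2 × O: no H
  1 × C: 1 H
  1 × Cl: no H
  Total hydrogens = 9.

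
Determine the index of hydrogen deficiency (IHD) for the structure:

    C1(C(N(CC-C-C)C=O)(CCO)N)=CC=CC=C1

Molecular formula from the SMILES: C14H22N2O2.
DoU = (2C + 2 + N − H − X)/2 = (2·14 + 2 + 2 − 22 − 0)/2 = 10/2 = 5.
(Structurally: 1 ring(s) + 4 π bond(s) = 5.)

5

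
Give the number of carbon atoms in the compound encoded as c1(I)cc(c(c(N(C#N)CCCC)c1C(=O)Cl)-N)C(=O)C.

The symbol for carbon appears 14 times in the SMILES. Lowercase c denotes aromatic carbon and counts toward C.

14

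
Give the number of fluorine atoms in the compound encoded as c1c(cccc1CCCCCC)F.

1

The symbol for fluorine appears 1 time in the SMILES.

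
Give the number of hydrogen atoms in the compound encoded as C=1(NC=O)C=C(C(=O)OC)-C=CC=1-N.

Hydrogens are implicit in SMILES; fill each atom to its normal valence:
  3 × C (aromatic): 1 H each → 3
  3 × C (aromatic): no H
  3 × O: no H
  1 × C: 3 H
  1 × C: 1 H
  1 × C: no H
  1 × N: 2 H
  1 × N: 1 H
  Total hydrogens = 10.

10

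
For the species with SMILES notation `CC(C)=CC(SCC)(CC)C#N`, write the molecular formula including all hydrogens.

Heavy atoms from the SMILES: 10 C, 1 N, 1 S.
Implicit hydrogens by atom environment:
  4 × C: 3 H each → 12
  3 × C: no H
  2 × C: 2 H each → 4
  1 × C: 1 H
  1 × N: no H
  1 × S: no H
  Total hydrogens = 17.
Molecular formula: C10H17NS

C10H17NS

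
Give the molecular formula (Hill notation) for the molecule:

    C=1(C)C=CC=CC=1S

Heavy atoms from the SMILES: 7 C, 1 S.
Implicit hydrogens by atom environment:
  4 × C (aromatic): 1 H each → 4
  2 × C (aromatic): no H
  1 × C: 3 H
  1 × S: 1 H
  Total hydrogens = 8.
Molecular formula: C7H8S

C7H8S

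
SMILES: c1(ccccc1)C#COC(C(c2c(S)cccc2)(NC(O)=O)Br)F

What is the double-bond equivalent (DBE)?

Molecular formula from the SMILES: C17H13BrFNO3S.
DoU = (2C + 2 + N − H − X)/2 = (2·17 + 2 + 1 − 13 − 2)/2 = 22/2 = 11.
(Structurally: 2 ring(s) + 9 π bond(s) = 11.)

11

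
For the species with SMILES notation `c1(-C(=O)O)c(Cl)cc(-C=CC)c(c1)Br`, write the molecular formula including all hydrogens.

C10H8BrClO2

Heavy atoms from the SMILES: 1 Br, 10 C, 1 Cl, 2 O.
Implicit hydrogens by atom environment:
  4 × C (aromatic): no H
  2 × C (aromatic): 1 H each → 2
  2 × C: 1 H each → 2
  1 × Br: no H
  1 × C: 3 H
  1 × C: no H
  1 × Cl: no H
  1 × O: 1 H
  1 × O: no H
  Total hydrogens = 8.
Molecular formula: C10H8BrClO2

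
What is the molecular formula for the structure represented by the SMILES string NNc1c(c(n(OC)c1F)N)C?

Heavy atoms from the SMILES: 6 C, 1 F, 4 N, 1 O.
Implicit hydrogens by atom environment:
  4 × C (aromatic): no H
  2 × C: 3 H each → 6
  2 × N: 2 H each → 4
  1 × F: no H
  1 × N: 1 H
  1 × N (aromatic): no H
  1 × O: no H
  Total hydrogens = 11.
Molecular formula: C6H11FN4O

C6H11FN4O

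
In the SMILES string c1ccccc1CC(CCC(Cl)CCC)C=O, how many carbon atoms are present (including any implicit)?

The symbol for carbon appears 15 times in the SMILES. Lowercase c denotes aromatic carbon and counts toward C.

15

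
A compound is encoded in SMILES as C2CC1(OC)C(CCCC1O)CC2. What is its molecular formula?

C11H20O2

Heavy atoms from the SMILES: 11 C, 2 O.
Implicit hydrogens by atom environment:
  7 × C: 2 H each → 14
  2 × C: 1 H each → 2
  1 × C: 3 H
  1 × C: no H
  1 × O: 1 H
  1 × O: no H
  Total hydrogens = 20.
Molecular formula: C11H20O2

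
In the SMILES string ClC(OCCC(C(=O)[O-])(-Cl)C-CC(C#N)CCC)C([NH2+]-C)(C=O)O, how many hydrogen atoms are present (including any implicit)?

Hydrogens are implicit in SMILES; fill each atom to its normal valence:
  6 × C: 2 H each → 12
  4 × C: no H
  3 × C: 1 H each → 3
  3 × O: no H
  2 × C: 3 H each → 6
  2 × Cl: no H
  1 × N (charge +1): 2 H
  1 × N: no H
  1 × O: 1 H
  1 × O (charge -1): no H
  Total hydrogens = 24.

24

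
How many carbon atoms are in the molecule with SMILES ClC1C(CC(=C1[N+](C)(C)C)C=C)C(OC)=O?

12

The symbol for carbon appears 12 times in the SMILES. (Cl is a single chlorine, not C + l.)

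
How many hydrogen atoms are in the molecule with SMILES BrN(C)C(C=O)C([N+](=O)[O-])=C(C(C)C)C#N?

Hydrogens are implicit in SMILES; fill each atom to its normal valence:
  3 × C: 3 H each → 9
  3 × C: 1 H each → 3
  3 × C: no H
  2 × N: no H
  2 × O: no H
  1 × Br: no H
  1 × N (charge +1): no H
  1 × O (charge -1): no H
  Total hydrogens = 12.

12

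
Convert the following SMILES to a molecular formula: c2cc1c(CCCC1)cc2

Heavy atoms from the SMILES: 10 C.
Implicit hydrogens by atom environment:
  4 × C: 2 H each → 8
  4 × C (aromatic): 1 H each → 4
  2 × C (aromatic): no H
  Total hydrogens = 12.
Molecular formula: C10H12

C10H12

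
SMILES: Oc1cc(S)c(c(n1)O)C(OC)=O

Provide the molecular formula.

Heavy atoms from the SMILES: 7 C, 1 N, 4 O, 1 S.
Implicit hydrogens by atom environment:
  4 × C (aromatic): no H
  2 × O: 1 H each → 2
  2 × O: no H
  1 × C: 3 H
  1 × C (aromatic): 1 H
  1 × C: no H
  1 × N (aromatic): no H
  1 × S: 1 H
  Total hydrogens = 7.
Molecular formula: C7H7NO4S

C7H7NO4S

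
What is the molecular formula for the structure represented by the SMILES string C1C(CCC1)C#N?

C6H9N

Heavy atoms from the SMILES: 6 C, 1 N.
Implicit hydrogens by atom environment:
  4 × C: 2 H each → 8
  1 × C: 1 H
  1 × C: no H
  1 × N: no H
  Total hydrogens = 9.
Molecular formula: C6H9N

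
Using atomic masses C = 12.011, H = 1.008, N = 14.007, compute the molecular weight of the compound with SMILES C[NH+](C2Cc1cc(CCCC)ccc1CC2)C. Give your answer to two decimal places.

Molecular formula: C16H26N+.
M = 16×12.011 + 26×1.008 + 1×14.007 = 232.39 g/mol.

232.39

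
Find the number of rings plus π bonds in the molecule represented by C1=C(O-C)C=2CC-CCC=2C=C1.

5

Molecular formula from the SMILES: C11H14O.
DoU = (2C + 2 + N − H − X)/2 = (2·11 + 2 + 0 − 14 − 0)/2 = 10/2 = 5.
(Structurally: 2 ring(s) + 3 π bond(s) = 5.)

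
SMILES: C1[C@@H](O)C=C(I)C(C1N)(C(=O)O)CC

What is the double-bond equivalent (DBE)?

3

Molecular formula from the SMILES: C9H14INO3.
DoU = (2C + 2 + N − H − X)/2 = (2·9 + 2 + 1 − 14 − 1)/2 = 6/2 = 3.
(Structurally: 1 ring(s) + 2 π bond(s) = 3.)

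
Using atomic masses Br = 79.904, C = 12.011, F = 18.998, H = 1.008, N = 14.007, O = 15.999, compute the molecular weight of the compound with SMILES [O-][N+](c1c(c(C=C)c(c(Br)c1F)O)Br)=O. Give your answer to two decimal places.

340.93

Molecular formula: C8H4Br2FNO3.
M = 2×79.904 + 8×12.011 + 1×18.998 + 4×1.008 + 1×14.007 + 3×15.999 = 340.93 g/mol.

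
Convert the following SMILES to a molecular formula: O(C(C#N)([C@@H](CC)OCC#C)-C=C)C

C11H15NO2

Heavy atoms from the SMILES: 11 C, 1 N, 2 O.
Implicit hydrogens by atom environment:
  3 × C: 2 H each → 6
  3 × C: 1 H each → 3
  3 × C: no H
  2 × C: 3 H each → 6
  2 × O: no H
  1 × N: no H
  Total hydrogens = 15.
Molecular formula: C11H15NO2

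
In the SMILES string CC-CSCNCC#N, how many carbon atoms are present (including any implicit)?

The symbol for carbon appears 6 times in the SMILES.

6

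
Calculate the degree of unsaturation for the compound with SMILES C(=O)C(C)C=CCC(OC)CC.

2

Molecular formula from the SMILES: C10H18O2.
DoU = (2C + 2 + N − H − X)/2 = (2·10 + 2 + 0 − 18 − 0)/2 = 4/2 = 2.
(Structurally: 0 ring(s) + 2 π bond(s) = 2.)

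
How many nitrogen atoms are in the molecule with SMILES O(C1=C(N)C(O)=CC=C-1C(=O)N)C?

2

The symbol for nitrogen appears 2 times in the SMILES.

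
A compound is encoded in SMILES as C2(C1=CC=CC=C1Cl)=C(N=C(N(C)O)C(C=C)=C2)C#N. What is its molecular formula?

Heavy atoms from the SMILES: 15 C, 1 Cl, 3 N, 1 O.
Implicit hydrogens by atom environment:
  6 × C (aromatic): no H
  5 × C (aromatic): 1 H each → 5
  2 × N: no H
  1 × C: 3 H
  1 × C: 2 H
  1 × C: 1 H
  1 × C: no H
  1 × Cl: no H
  1 × N (aromatic): no H
  1 × O: 1 H
  Total hydrogens = 12.
Molecular formula: C15H12ClN3O

C15H12ClN3O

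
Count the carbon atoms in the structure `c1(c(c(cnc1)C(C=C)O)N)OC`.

The symbol for carbon appears 9 times in the SMILES. Lowercase c denotes aromatic carbon and counts toward C.

9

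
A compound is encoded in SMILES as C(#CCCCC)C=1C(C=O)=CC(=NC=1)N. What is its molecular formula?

C12H14N2O

Heavy atoms from the SMILES: 12 C, 2 N, 1 O.
Implicit hydrogens by atom environment:
  3 × C: 2 H each → 6
  3 × C (aromatic): no H
  2 × C (aromatic): 1 H each → 2
  2 × C: no H
  1 × C: 3 H
  1 × C: 1 H
  1 × N: 2 H
  1 × N (aromatic): no H
  1 × O: no H
  Total hydrogens = 14.
Molecular formula: C12H14N2O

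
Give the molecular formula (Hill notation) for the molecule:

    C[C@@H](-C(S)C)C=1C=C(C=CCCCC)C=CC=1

C16H24S

Heavy atoms from the SMILES: 16 C, 1 S.
Implicit hydrogens by atom environment:
  4 × C: 1 H each → 4
  4 × C (aromatic): 1 H each → 4
  3 × C: 3 H each → 9
  3 × C: 2 H each → 6
  2 × C (aromatic): no H
  1 × S: 1 H
  Total hydrogens = 24.
Molecular formula: C16H24S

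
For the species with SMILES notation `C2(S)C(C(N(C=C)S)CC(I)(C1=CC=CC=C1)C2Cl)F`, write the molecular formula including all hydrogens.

C14H16ClFINS2

Heavy atoms from the SMILES: 14 C, 1 Cl, 1 F, 1 I, 1 N, 2 S.
Implicit hydrogens by atom environment:
  5 × C: 1 H each → 5
  5 × C (aromatic): 1 H each → 5
  2 × C: 2 H each → 4
  2 × S: 1 H each → 2
  1 × C: no H
  1 × C (aromatic): no H
  1 × Cl: no H
  1 × F: no H
  1 × I: no H
  1 × N: no H
  Total hydrogens = 16.
Molecular formula: C14H16ClFINS2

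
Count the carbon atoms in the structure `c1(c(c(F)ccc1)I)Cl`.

6

The symbol for carbon appears 6 times in the SMILES. Lowercase c denotes aromatic carbon and counts toward C.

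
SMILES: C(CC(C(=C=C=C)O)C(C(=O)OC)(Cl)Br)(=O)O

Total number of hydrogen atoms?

Hydrogens are implicit in SMILES; fill each atom to its normal valence:
  6 × C: no H
  3 × O: no H
  2 × C: 2 H each → 4
  2 × O: 1 H each → 2
  1 × Br: no H
  1 × C: 3 H
  1 × C: 1 H
  1 × Cl: no H
  Total hydrogens = 10.

10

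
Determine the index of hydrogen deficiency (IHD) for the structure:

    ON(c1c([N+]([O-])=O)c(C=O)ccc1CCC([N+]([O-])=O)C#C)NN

Molecular formula from the SMILES: C12H13N5O6.
DoU = (2C + 2 + N − H − X)/2 = (2·12 + 2 + 5 − 13 − 0)/2 = 18/2 = 9.
(Structurally: 1 ring(s) + 8 π bond(s) = 9.)

9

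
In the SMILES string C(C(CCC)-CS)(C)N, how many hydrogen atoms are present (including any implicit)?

17

Hydrogens are implicit in SMILES; fill each atom to its normal valence:
  3 × C: 2 H each → 6
  2 × C: 3 H each → 6
  2 × C: 1 H each → 2
  1 × N: 2 H
  1 × S: 1 H
  Total hydrogens = 17.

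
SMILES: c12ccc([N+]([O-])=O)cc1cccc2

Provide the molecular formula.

Heavy atoms from the SMILES: 10 C, 1 N, 2 O.
Implicit hydrogens by atom environment:
  7 × C (aromatic): 1 H each → 7
  3 × C (aromatic): no H
  1 × N (charge +1): no H
  1 × O: no H
  1 × O (charge -1): no H
  Total hydrogens = 7.
Molecular formula: C10H7NO2

C10H7NO2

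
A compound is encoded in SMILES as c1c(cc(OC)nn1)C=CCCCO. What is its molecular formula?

C10H14N2O2

Heavy atoms from the SMILES: 10 C, 2 N, 2 O.
Implicit hydrogens by atom environment:
  3 × C: 2 H each → 6
  2 × C (aromatic): 1 H each → 2
  2 × C: 1 H each → 2
  2 × C (aromatic): no H
  2 × N (aromatic): no H
  1 × C: 3 H
  1 × O: 1 H
  1 × O: no H
  Total hydrogens = 14.
Molecular formula: C10H14N2O2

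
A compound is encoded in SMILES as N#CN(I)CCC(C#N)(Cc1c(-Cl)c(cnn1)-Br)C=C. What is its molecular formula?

C12H10BrClIN5

Heavy atoms from the SMILES: 1 Br, 12 C, 1 Cl, 1 I, 5 N.
Implicit hydrogens by atom environment:
  4 × C: 2 H each → 8
  3 × C (aromatic): no H
  3 × C: no H
  3 × N: no H
  2 × N (aromatic): no H
  1 × Br: no H
  1 × C (aromatic): 1 H
  1 × C: 1 H
  1 × Cl: no H
  1 × I: no H
  Total hydrogens = 10.
Molecular formula: C12H10BrClIN5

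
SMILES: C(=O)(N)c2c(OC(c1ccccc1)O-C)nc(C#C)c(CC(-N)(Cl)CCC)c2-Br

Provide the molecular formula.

Heavy atoms from the SMILES: 1 Br, 21 C, 1 Cl, 3 N, 3 O.
Implicit hydrogens by atom environment:
  6 × C (aromatic): no H
  5 × C (aromatic): 1 H each → 5
  3 × C: 2 H each → 6
  3 × C: no H
  3 × O: no H
  2 × C: 3 H each → 6
  2 × C: 1 H each → 2
  2 × N: 2 H each → 4
  1 × Br: no H
  1 × Cl: no H
  1 × N (aromatic): no H
  Total hydrogens = 23.
Molecular formula: C21H23BrClN3O3

C21H23BrClN3O3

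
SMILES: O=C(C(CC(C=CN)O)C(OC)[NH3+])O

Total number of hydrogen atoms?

17

Hydrogens are implicit in SMILES; fill each atom to its normal valence:
  5 × C: 1 H each → 5
  2 × O: 1 H each → 2
  2 × O: no H
  1 × C: 3 H
  1 × C: 2 H
  1 × C: no H
  1 × N (charge +1): 3 H
  1 × N: 2 H
  Total hydrogens = 17.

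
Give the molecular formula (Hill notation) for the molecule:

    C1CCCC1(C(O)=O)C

Heavy atoms from the SMILES: 7 C, 2 O.
Implicit hydrogens by atom environment:
  4 × C: 2 H each → 8
  2 × C: no H
  1 × C: 3 H
  1 × O: 1 H
  1 × O: no H
  Total hydrogens = 12.
Molecular formula: C7H12O2

C7H12O2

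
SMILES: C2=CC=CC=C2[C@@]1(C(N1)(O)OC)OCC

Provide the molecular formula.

C11H15NO3

Heavy atoms from the SMILES: 11 C, 1 N, 3 O.
Implicit hydrogens by atom environment:
  5 × C (aromatic): 1 H each → 5
  2 × C: 3 H each → 6
  2 × C: no H
  2 × O: no H
  1 × C: 2 H
  1 × C (aromatic): no H
  1 × N: 1 H
  1 × O: 1 H
  Total hydrogens = 15.
Molecular formula: C11H15NO3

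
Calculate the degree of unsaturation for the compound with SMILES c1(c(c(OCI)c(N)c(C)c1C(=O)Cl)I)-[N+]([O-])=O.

Molecular formula from the SMILES: C9H7ClI2N2O4.
DoU = (2C + 2 + N − H − X)/2 = (2·9 + 2 + 2 − 7 − 3)/2 = 12/2 = 6.
(Structurally: 1 ring(s) + 5 π bond(s) = 6.)

6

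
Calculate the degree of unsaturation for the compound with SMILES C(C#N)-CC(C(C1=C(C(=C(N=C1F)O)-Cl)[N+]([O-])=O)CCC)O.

Molecular formula from the SMILES: C13H15ClFN3O4.
DoU = (2C + 2 + N − H − X)/2 = (2·13 + 2 + 3 − 15 − 2)/2 = 14/2 = 7.
(Structurally: 1 ring(s) + 6 π bond(s) = 7.)

7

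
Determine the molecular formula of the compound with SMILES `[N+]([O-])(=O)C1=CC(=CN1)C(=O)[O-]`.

Heavy atoms from the SMILES: 5 C, 2 N, 4 O.
Implicit hydrogens by atom environment:
  2 × C (aromatic): 1 H each → 2
  2 × C (aromatic): no H
  2 × O: no H
  2 × O (charge -1): no H
  1 × C: no H
  1 × N (aromatic): 1 H
  1 × N (charge +1): no H
  Total hydrogens = 3.
Net charge -1.
Molecular formula: C5H3N2O4-

C5H3N2O4-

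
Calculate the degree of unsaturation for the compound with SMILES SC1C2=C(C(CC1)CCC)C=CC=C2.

5

Molecular formula from the SMILES: C13H18S.
DoU = (2C + 2 + N − H − X)/2 = (2·13 + 2 + 0 − 18 − 0)/2 = 10/2 = 5.
(Structurally: 2 ring(s) + 3 π bond(s) = 5.)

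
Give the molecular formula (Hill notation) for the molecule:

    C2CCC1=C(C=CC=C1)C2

Heavy atoms from the SMILES: 10 C.
Implicit hydrogens by atom environment:
  4 × C: 2 H each → 8
  4 × C (aromatic): 1 H each → 4
  2 × C (aromatic): no H
  Total hydrogens = 12.
Molecular formula: C10H12

C10H12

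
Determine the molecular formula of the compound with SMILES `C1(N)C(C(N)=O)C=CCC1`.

Heavy atoms from the SMILES: 7 C, 2 N, 1 O.
Implicit hydrogens by atom environment:
  4 × C: 1 H each → 4
  2 × C: 2 H each → 4
  2 × N: 2 H each → 4
  1 × C: no H
  1 × O: no H
  Total hydrogens = 12.
Molecular formula: C7H12N2O

C7H12N2O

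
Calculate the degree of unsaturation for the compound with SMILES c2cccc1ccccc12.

Molecular formula from the SMILES: C10H8.
DoU = (2C + 2 + N − H − X)/2 = (2·10 + 2 + 0 − 8 − 0)/2 = 14/2 = 7.
(Structurally: 2 ring(s) + 5 π bond(s) = 7.)

7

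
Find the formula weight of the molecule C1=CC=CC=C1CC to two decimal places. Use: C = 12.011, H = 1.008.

Molecular formula: C8H10.
M = 8×12.011 + 10×1.008 = 106.17 g/mol.

106.17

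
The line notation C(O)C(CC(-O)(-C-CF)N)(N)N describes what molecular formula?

C6H16FN3O2

Heavy atoms from the SMILES: 6 C, 1 F, 3 N, 2 O.
Implicit hydrogens by atom environment:
  4 × C: 2 H each → 8
  3 × N: 2 H each → 6
  2 × C: no H
  2 × O: 1 H each → 2
  1 × F: no H
  Total hydrogens = 16.
Molecular formula: C6H16FN3O2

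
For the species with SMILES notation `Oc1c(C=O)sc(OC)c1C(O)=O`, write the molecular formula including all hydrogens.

C7H6O5S

Heavy atoms from the SMILES: 7 C, 5 O, 1 S.
Implicit hydrogens by atom environment:
  4 × C (aromatic): no H
  3 × O: no H
  2 × O: 1 H each → 2
  1 × C: 3 H
  1 × C: 1 H
  1 × C: no H
  1 × S (aromatic): no H
  Total hydrogens = 6.
Molecular formula: C7H6O5S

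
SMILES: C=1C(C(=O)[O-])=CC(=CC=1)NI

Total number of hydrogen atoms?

Hydrogens are implicit in SMILES; fill each atom to its normal valence:
  4 × C (aromatic): 1 H each → 4
  2 × C (aromatic): no H
  1 × C: no H
  1 × I: no H
  1 × N: 1 H
  1 × O: no H
  1 × O (charge -1): no H
  Total hydrogens = 5.

5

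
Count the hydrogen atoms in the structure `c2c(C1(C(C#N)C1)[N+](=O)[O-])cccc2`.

8

Hydrogens are implicit in SMILES; fill each atom to its normal valence:
  5 × C (aromatic): 1 H each → 5
  2 × C: no H
  1 × C: 2 H
  1 × C: 1 H
  1 × C (aromatic): no H
  1 × N: no H
  1 × N (charge +1): no H
  1 × O: no H
  1 × O (charge -1): no H
  Total hydrogens = 8.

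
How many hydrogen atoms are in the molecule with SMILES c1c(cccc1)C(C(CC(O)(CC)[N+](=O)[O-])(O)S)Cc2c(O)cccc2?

23

Hydrogens are implicit in SMILES; fill each atom to its normal valence:
  9 × C (aromatic): 1 H each → 9
  3 × C: 2 H each → 6
  3 × C (aromatic): no H
  3 × O: 1 H each → 3
  2 × C: no H
  1 × C: 3 H
  1 × C: 1 H
  1 × N (charge +1): no H
  1 × O: no H
  1 × O (charge -1): no H
  1 × S: 1 H
  Total hydrogens = 23.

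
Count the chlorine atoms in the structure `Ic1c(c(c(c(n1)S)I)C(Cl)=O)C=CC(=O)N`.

The symbol for chlorine appears 1 time in the SMILES.

1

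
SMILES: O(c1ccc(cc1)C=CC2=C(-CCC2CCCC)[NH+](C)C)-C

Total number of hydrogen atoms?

30

Hydrogens are implicit in SMILES; fill each atom to its normal valence:
  5 × C: 2 H each → 10
  4 × C: 3 H each → 12
  4 × C (aromatic): 1 H each → 4
  3 × C: 1 H each → 3
  2 × C: no H
  2 × C (aromatic): no H
  1 × N (charge +1): 1 H
  1 × O: no H
  Total hydrogens = 30.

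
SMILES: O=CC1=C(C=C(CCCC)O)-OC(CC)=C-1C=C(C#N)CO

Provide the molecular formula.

Heavy atoms from the SMILES: 17 C, 1 N, 4 O.
Implicit hydrogens by atom environment:
  5 × C: 2 H each → 10
  4 × C (aromatic): no H
  3 × C: 1 H each → 3
  3 × C: no H
  2 × C: 3 H each → 6
  2 × O: 1 H each → 2
  1 × N: no H
  1 × O (aromatic): no H
  1 × O: no H
  Total hydrogens = 21.
Molecular formula: C17H21NO4

C17H21NO4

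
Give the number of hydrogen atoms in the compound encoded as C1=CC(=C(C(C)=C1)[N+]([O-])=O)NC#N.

Hydrogens are implicit in SMILES; fill each atom to its normal valence:
  3 × C (aromatic): 1 H each → 3
  3 × C (aromatic): no H
  1 × C: 3 H
  1 × C: no H
  1 × N: 1 H
  1 × N (charge +1): no H
  1 × N: no H
  1 × O: no H
  1 × O (charge -1): no H
  Total hydrogens = 7.

7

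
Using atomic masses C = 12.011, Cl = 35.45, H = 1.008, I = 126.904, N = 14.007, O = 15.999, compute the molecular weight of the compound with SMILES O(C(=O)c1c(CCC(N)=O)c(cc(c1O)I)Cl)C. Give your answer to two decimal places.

383.57

Molecular formula: C11H11ClINO4.
M = 11×12.011 + 1×35.45 + 11×1.008 + 1×126.904 + 1×14.007 + 4×15.999 = 383.57 g/mol.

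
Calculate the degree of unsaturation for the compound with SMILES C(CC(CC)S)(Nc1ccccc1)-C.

Molecular formula from the SMILES: C12H19NS.
DoU = (2C + 2 + N − H − X)/2 = (2·12 + 2 + 1 − 19 − 0)/2 = 8/2 = 4.
(Structurally: 1 ring(s) + 3 π bond(s) = 4.)

4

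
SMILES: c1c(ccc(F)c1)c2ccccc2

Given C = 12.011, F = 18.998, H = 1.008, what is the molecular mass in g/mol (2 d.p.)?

172.20

Molecular formula: C12H9F.
M = 12×12.011 + 1×18.998 + 9×1.008 = 172.20 g/mol.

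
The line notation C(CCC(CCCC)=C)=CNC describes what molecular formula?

Heavy atoms from the SMILES: 11 C, 1 N.
Implicit hydrogens by atom environment:
  6 × C: 2 H each → 12
  2 × C: 3 H each → 6
  2 × C: 1 H each → 2
  1 × C: no H
  1 × N: 1 H
  Total hydrogens = 21.
Molecular formula: C11H21N

C11H21N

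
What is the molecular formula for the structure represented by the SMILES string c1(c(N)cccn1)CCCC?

C9H14N2

Heavy atoms from the SMILES: 9 C, 2 N.
Implicit hydrogens by atom environment:
  3 × C: 2 H each → 6
  3 × C (aromatic): 1 H each → 3
  2 × C (aromatic): no H
  1 × C: 3 H
  1 × N: 2 H
  1 × N (aromatic): no H
  Total hydrogens = 14.
Molecular formula: C9H14N2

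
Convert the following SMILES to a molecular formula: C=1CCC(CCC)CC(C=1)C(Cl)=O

C11H17ClO

Heavy atoms from the SMILES: 11 C, 1 Cl, 1 O.
Implicit hydrogens by atom environment:
  5 × C: 2 H each → 10
  4 × C: 1 H each → 4
  1 × C: 3 H
  1 × C: no H
  1 × Cl: no H
  1 × O: no H
  Total hydrogens = 17.
Molecular formula: C11H17ClO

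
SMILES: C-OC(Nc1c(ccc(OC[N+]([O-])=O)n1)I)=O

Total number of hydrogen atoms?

Hydrogens are implicit in SMILES; fill each atom to its normal valence:
  4 × O: no H
  3 × C (aromatic): no H
  2 × C (aromatic): 1 H each → 2
  1 × C: 3 H
  1 × C: 2 H
  1 × C: no H
  1 × I: no H
  1 × N: 1 H
  1 × N (aromatic): no H
  1 × N (charge +1): no H
  1 × O (charge -1): no H
  Total hydrogens = 8.

8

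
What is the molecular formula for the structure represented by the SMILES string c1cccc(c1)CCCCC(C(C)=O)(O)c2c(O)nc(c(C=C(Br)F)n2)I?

C19H19BrFIN2O3

Heavy atoms from the SMILES: 1 Br, 19 C, 1 F, 1 I, 2 N, 3 O.
Implicit hydrogens by atom environment:
  5 × C (aromatic): 1 H each → 5
  5 × C (aromatic): no H
  4 × C: 2 H each → 8
  3 × C: no H
  2 × N (aromatic): no H
  2 × O: 1 H each → 2
  1 × Br: no H
  1 × C: 3 H
  1 × C: 1 H
  1 × F: no H
  1 × I: no H
  1 × O: no H
  Total hydrogens = 19.
Molecular formula: C19H19BrFIN2O3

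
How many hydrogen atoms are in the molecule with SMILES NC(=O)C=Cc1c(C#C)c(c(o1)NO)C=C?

Hydrogens are implicit in SMILES; fill each atom to its normal valence:
  4 × C: 1 H each → 4
  4 × C (aromatic): no H
  2 × C: no H
  1 × C: 2 H
  1 × N: 2 H
  1 × N: 1 H
  1 × O: 1 H
  1 × O (aromatic): no H
  1 × O: no H
  Total hydrogens = 10.

10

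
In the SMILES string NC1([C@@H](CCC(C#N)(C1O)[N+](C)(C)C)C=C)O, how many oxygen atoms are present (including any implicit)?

2

The symbol for oxygen appears 2 times in the SMILES.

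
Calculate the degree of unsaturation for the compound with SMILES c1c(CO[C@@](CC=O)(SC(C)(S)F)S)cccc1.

Molecular formula from the SMILES: C12H15FO2S3.
DoU = (2C + 2 + N − H − X)/2 = (2·12 + 2 + 0 − 15 − 1)/2 = 10/2 = 5.
(Structurally: 1 ring(s) + 4 π bond(s) = 5.)

5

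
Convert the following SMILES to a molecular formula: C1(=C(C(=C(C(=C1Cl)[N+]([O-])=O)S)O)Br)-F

C6H2BrClFNO3S

Heavy atoms from the SMILES: 1 Br, 6 C, 1 Cl, 1 F, 1 N, 3 O, 1 S.
Implicit hydrogens by atom environment:
  6 × C (aromatic): no H
  1 × Br: no H
  1 × Cl: no H
  1 × F: no H
  1 × N (charge +1): no H
  1 × O: 1 H
  1 × O: no H
  1 × O (charge -1): no H
  1 × S: 1 H
  Total hydrogens = 2.
Molecular formula: C6H2BrClFNO3S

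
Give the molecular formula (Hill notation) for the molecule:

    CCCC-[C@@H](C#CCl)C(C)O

Heavy atoms from the SMILES: 9 C, 1 Cl, 1 O.
Implicit hydrogens by atom environment:
  3 × C: 2 H each → 6
  2 × C: 3 H each → 6
  2 × C: 1 H each → 2
  2 × C: no H
  1 × Cl: no H
  1 × O: 1 H
  Total hydrogens = 15.
Molecular formula: C9H15ClO

C9H15ClO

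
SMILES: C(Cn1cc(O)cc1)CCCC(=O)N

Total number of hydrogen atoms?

Hydrogens are implicit in SMILES; fill each atom to its normal valence:
  5 × C: 2 H each → 10
  3 × C (aromatic): 1 H each → 3
  1 × C (aromatic): no H
  1 × C: no H
  1 × N: 2 H
  1 × N (aromatic): no H
  1 × O: 1 H
  1 × O: no H
  Total hydrogens = 16.

16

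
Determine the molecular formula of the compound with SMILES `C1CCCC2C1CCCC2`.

C10H18

Heavy atoms from the SMILES: 10 C.
Implicit hydrogens by atom environment:
  8 × C: 2 H each → 16
  2 × C: 1 H each → 2
  Total hydrogens = 18.
Molecular formula: C10H18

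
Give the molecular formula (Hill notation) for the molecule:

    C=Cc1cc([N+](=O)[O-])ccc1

Heavy atoms from the SMILES: 8 C, 1 N, 2 O.
Implicit hydrogens by atom environment:
  4 × C (aromatic): 1 H each → 4
  2 × C (aromatic): no H
  1 × C: 2 H
  1 × C: 1 H
  1 × N (charge +1): no H
  1 × O: no H
  1 × O (charge -1): no H
  Total hydrogens = 7.
Molecular formula: C8H7NO2

C8H7NO2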